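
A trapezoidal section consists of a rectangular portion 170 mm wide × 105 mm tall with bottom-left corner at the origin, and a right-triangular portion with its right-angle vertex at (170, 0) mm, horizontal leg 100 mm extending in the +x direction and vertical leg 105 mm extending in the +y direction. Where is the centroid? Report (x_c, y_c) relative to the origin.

x_c = 111.89 mm, y_c = 48.52 mm

rectangular portion: A = 170 × 105 = 17850.00, centroid at (85.00, 52.50).
triangular portion: A = ½·100·105 = 5250.00, centroid at (203.33, 35.00).
ΣA = 23100.00 mm², ΣAx_c = 2584750.00 mm³, ΣAy_c = 1120875.00 mm³.
x_c = 2584750.00/23100.00 = 111.89 mm; y_c = 1120875.00/23100.00 = 48.52 mm.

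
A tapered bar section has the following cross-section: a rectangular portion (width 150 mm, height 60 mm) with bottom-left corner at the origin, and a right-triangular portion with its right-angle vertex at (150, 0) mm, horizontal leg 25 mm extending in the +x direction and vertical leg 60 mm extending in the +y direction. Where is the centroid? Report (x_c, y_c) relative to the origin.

x_c = 81.41 mm, y_c = 29.23 mm

Part | A | x̄ᵢ | ȳᵢ | A·x̄ᵢ | A·ȳᵢ
rectangular portion | 9000.00 | 75.00 | 30.00 | 675000.00 | 270000.00
triangular portion | 750.00 | 158.33 | 20.00 | 118750.00 | 15000.00
Σ | 9750.00 |  |  | 793750.00 | 285000.00
x_c = 793750.00 / 9750.00 = 81.41 mm
y_c = 285000.00 / 9750.00 = 29.23 mm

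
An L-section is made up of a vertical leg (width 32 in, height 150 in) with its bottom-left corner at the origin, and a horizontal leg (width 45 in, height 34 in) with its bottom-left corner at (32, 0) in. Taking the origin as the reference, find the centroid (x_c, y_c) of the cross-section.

vertical leg: A = 32 × 150 = 4800.00, centroid at (16.00, 75.00).
horizontal leg: A = 45 × 34 = 1530.00, centroid at (54.50, 17.00).
ΣA = 6330.00 in²
ΣAx_c = (4800.00)(16.00) + (1530.00)(54.50) = 160185.00 in³
ΣAy_c = (4800.00)(75.00) + (1530.00)(17.00) = 386010.00 in³
x_c = 160185.00 / 6330.00 = 25.31 in
y_c = 386010.00 / 6330.00 = 60.98 in

x_c = 25.31 in, y_c = 60.98 in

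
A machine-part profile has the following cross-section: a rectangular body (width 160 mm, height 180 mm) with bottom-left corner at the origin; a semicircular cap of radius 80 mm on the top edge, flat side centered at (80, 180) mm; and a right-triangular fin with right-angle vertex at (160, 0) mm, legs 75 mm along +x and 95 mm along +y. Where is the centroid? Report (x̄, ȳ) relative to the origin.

x̄ = 88.82 mm, ȳ = 114.48 mm

Part | A | x̄ᵢ | ȳᵢ | A·x̄ᵢ | A·ȳᵢ
rectangular body | 28800.00 | 80.00 | 90.00 | 2304000.00 | 2592000.00
semicircular top | 10053.10 | 80.00 | 213.95 | 804247.72 | 2150890.70
triangular fin | 3562.50 | 185.00 | 31.67 | 659062.50 | 112812.50
Σ | 42415.60 |  |  | 3767310.22 | 4855703.20
x̄ = 3767310.22 / 42415.60 = 88.82 mm
ȳ = 4855703.20 / 42415.60 = 114.48 mm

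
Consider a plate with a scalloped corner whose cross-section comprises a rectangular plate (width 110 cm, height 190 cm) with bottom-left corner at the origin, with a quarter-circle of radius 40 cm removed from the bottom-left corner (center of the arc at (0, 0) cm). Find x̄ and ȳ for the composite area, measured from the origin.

plate: A = 110 × 190 = 20900.00, centroid at (55.00, 95.00).
removed quarter-circle: A = −¼π·40² = -1256.64, centroid at (16.98, 16.98).
ΣA = 19643.36 cm², ΣAx̄ = 1128166.67 cm³, ΣAȳ = 1964166.67 cm³.
x̄ = 1128166.67/19643.36 = 57.43 cm; ȳ = 1964166.67/19643.36 = 99.99 cm.

x̄ = 57.43 cm, ȳ = 99.99 cm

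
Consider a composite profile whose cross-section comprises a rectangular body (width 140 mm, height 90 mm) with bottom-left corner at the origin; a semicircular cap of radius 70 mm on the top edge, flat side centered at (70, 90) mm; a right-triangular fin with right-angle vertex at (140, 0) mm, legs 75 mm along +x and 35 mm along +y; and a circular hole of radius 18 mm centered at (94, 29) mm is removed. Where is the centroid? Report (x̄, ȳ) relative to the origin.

x̄ = 74.87 mm, ȳ = 71.59 mm

Part | A | x̄ᵢ | ȳᵢ | A·x̄ᵢ | A·ȳᵢ
rectangular body | 12600.00 | 70.00 | 45.00 | 882000.00 | 567000.00
semicircular top | 7696.90 | 70.00 | 119.71 | 538783.14 | 921387.85
triangular fin | 1312.50 | 165.00 | 11.67 | 216562.50 | 15312.50
hole | -1017.88 | 94.00 | 29.00 | -95680.35 | -29518.40
Σ | 20591.53 |  |  | 1541665.29 | 1474181.94
x̄ = 1541665.29 / 20591.53 = 74.87 mm
ȳ = 1474181.94 / 20591.53 = 71.59 mm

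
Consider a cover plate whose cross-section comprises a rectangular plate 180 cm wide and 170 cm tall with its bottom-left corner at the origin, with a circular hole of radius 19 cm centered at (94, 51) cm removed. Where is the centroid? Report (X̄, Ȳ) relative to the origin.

plate: A = 180 × 170 = 30600.00, centroid at (90.00, 85.00).
hole: A = −π·19² = -1134.11, centroid at (94.00, 51.00).
ΣA = 29465.89 cm², ΣAX̄ = 2647393.19 cm³, ΣAȲ = 2543160.14 cm³.
X̄ = 2647393.19/29465.89 = 89.85 cm; Ȳ = 2543160.14/29465.89 = 86.31 cm.

X̄ = 89.85 cm, Ȳ = 86.31 cm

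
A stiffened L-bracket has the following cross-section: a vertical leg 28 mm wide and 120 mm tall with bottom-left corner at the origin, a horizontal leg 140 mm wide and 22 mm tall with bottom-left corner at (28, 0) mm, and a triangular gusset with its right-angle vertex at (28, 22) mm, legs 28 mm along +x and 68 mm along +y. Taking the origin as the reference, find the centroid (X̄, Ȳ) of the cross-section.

Part | A | x̄ᵢ | ȳᵢ | A·x̄ᵢ | A·ȳᵢ
vertical leg | 3360.00 | 14.00 | 60.00 | 47040.00 | 201600.00
horizontal leg | 3080.00 | 98.00 | 11.00 | 301840.00 | 33880.00
gusset | 952.00 | 37.33 | 44.67 | 35541.33 | 42522.67
Σ | 7392.00 |  |  | 384421.33 | 278002.67
X̄ = 384421.33 / 7392.00 = 52.01 mm
Ȳ = 278002.67 / 7392.00 = 37.61 mm

X̄ = 52.01 mm, Ȳ = 37.61 mm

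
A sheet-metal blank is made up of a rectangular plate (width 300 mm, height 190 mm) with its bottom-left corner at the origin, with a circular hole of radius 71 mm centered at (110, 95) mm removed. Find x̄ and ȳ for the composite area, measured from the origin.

plate: A = 300 × 190 = 57000.00, centroid at (150.00, 95.00).
hole: A = −π·71² = -15836.77, centroid at (110.00, 95.00).
ΣA = 41163.23 mm²
ΣAx̄ = (57000.00)(150.00) + (-15836.77)(110.00) = 6807955.46 mm³
ΣAȳ = (57000.00)(95.00) + (-15836.77)(95.00) = 3910506.99 mm³
x̄ = 6807955.46 / 41163.23 = 165.39 mm
ȳ = 3910506.99 / 41163.23 = 95.00 mm

x̄ = 165.39 mm, ȳ = 95.00 mm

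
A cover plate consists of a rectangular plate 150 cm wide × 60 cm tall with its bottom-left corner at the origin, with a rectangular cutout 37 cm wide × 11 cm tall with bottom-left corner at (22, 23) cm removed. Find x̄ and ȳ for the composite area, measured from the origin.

plate: A = 150 × 60 = 9000.00, centroid at (75.00, 30.00).
hole: A = −(37 × 11) = -407.00, centroid at (40.50, 28.50).
ΣA = 8593.00 cm²
ΣAx̄ = (9000.00)(75.00) + (-407.00)(40.50) = 658516.50 cm³
ΣAȳ = (9000.00)(30.00) + (-407.00)(28.50) = 258400.50 cm³
x̄ = 658516.50 / 8593.00 = 76.63 cm
ȳ = 258400.50 / 8593.00 = 30.07 cm

x̄ = 76.63 cm, ȳ = 30.07 cm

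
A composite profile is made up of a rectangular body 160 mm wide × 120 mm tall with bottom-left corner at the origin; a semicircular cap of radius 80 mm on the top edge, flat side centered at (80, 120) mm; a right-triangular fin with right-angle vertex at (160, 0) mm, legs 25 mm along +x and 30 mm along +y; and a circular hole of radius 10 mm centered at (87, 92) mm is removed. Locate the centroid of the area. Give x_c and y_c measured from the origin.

x_c = 81.05 mm, y_c = 91.24 mm

Part | A | x̄ᵢ | ȳᵢ | A·x̄ᵢ | A·ȳᵢ
rectangular body | 19200.00 | 80.00 | 60.00 | 1536000.00 | 1152000.00
semicircular top | 10053.10 | 80.00 | 153.95 | 804247.72 | 1547704.91
triangular fin | 375.00 | 168.33 | 10.00 | 63125.00 | 3750.00
hole | -314.16 | 87.00 | 92.00 | -27331.86 | -28902.65
Σ | 29313.94 |  |  | 2376040.86 | 2674552.26
x_c = 2376040.86 / 29313.94 = 81.05 mm
y_c = 2674552.26 / 29313.94 = 91.24 mm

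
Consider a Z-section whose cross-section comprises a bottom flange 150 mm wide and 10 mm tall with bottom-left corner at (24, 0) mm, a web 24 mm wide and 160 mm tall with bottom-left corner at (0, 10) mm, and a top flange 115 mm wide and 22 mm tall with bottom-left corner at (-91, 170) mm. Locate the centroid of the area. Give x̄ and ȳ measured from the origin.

Part | A | x̄ᵢ | ȳᵢ | A·x̄ᵢ | A·ȳᵢ
bottom flange | 1500.00 | 99.00 | 5.00 | 148500.00 | 7500.00
web | 3840.00 | 12.00 | 90.00 | 46080.00 | 345600.00
top flange | 2530.00 | -33.50 | 181.00 | -84755.00 | 457930.00
Σ | 7870.00 |  |  | 109825.00 | 811030.00
x̄ = 109825.00 / 7870.00 = 13.95 mm
ȳ = 811030.00 / 7870.00 = 103.05 mm

x̄ = 13.95 mm, ȳ = 103.05 mm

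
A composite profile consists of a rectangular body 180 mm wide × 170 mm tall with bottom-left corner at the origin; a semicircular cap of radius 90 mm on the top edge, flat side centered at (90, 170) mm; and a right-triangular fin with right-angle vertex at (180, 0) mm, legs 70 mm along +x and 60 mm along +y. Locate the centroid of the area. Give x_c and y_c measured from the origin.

x_c = 95.24 mm, y_c = 116.50 mm

rectangular body: A = 180 × 170 = 30600.00, centroid at (90.00, 85.00).
semicircular top: A = ½π·90² = 12723.45, centroid at (90.00, 208.20).
triangular fin: A = ½·70·60 = 2100.00, centroid at (203.33, 20.00).
ΣA = 45423.45 mm²
ΣAx_c = (30600.00)(90.00) + (12723.45)(90.00) + (2100.00)(203.33) = 4326110.52 mm³
ΣAy_c = (30600.00)(85.00) + (12723.45)(208.20) + (2100.00)(20.00) = 5291986.54 mm³
x_c = 4326110.52 / 45423.45 = 95.24 mm
y_c = 5291986.54 / 45423.45 = 116.50 mm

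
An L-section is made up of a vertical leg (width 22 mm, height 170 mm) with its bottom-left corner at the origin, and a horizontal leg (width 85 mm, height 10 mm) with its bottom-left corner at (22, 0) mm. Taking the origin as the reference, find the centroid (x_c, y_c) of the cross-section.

x_c = 20.91 mm, y_c = 70.19 mm

vertical leg: A = 22 × 170 = 3740.00, centroid at (11.00, 85.00).
horizontal leg: A = 85 × 10 = 850.00, centroid at (64.50, 5.00).
ΣA = 4590.00 mm²
ΣAx_c = (3740.00)(11.00) + (850.00)(64.50) = 95965.00 mm³
ΣAy_c = (3740.00)(85.00) + (850.00)(5.00) = 322150.00 mm³
x_c = 95965.00 / 4590.00 = 20.91 mm
y_c = 322150.00 / 4590.00 = 70.19 mm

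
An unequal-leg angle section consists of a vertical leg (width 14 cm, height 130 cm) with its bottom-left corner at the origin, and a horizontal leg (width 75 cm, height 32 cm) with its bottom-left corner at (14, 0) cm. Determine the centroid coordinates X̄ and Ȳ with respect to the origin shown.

X̄ = 32.31 cm, Ȳ = 37.13 cm

vertical leg: A = 14 × 130 = 1820.00, centroid at (7.00, 65.00).
horizontal leg: A = 75 × 32 = 2400.00, centroid at (51.50, 16.00).
ΣA = 4220.00 cm², ΣAX̄ = 136340.00 cm³, ΣAȲ = 156700.00 cm³.
X̄ = 136340.00/4220.00 = 32.31 cm; Ȳ = 156700.00/4220.00 = 37.13 cm.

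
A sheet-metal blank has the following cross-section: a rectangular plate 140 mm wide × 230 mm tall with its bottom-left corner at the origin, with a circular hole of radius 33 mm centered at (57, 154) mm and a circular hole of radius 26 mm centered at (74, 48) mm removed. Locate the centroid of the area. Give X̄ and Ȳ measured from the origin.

plate: A = 140 × 230 = 32200.00, centroid at (70.00, 115.00).
hole 1: A = −π·33² = -3421.19, centroid at (57.00, 154.00).
hole 2: A = −π·26² = -2123.72, centroid at (74.00, 48.00).
ΣA = 26655.09 mm², ΣAX̄ = 1901836.89 mm³, ΣAȲ = 3074197.66 mm³.
X̄ = 1901836.89/26655.09 = 71.35 mm; Ȳ = 3074197.66/26655.09 = 115.33 mm.

X̄ = 71.35 mm, Ȳ = 115.33 mm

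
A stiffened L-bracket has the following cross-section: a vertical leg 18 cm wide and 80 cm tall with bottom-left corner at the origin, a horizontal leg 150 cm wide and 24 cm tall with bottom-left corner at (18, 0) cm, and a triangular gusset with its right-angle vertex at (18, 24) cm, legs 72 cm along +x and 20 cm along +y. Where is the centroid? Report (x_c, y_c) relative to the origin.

vertical leg: A = 18 × 80 = 1440.00, centroid at (9.00, 40.00).
horizontal leg: A = 150 × 24 = 3600.00, centroid at (93.00, 12.00).
gusset: A = ½·72·20 = 720.00, centroid at (42.00, 30.67).
ΣA = 5760.00 cm², ΣAx_c = 378000.00 cm³, ΣAy_c = 122880.00 cm³.
x_c = 378000.00/5760.00 = 65.62 cm; y_c = 122880.00/5760.00 = 21.33 cm.

x_c = 65.62 cm, y_c = 21.33 cm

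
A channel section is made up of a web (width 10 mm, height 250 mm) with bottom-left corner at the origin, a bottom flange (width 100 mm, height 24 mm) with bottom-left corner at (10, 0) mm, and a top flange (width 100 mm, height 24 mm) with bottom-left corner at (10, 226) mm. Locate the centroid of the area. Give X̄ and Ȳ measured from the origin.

X̄ = 41.16 mm, Ȳ = 125.00 mm

web: A = 10 × 250 = 2500.00, centroid at (5.00, 125.00).
bottom flange: A = 100 × 24 = 2400.00, centroid at (60.00, 12.00).
top flange: A = 100 × 24 = 2400.00, centroid at (60.00, 238.00).
ΣA = 7300.00 mm²
ΣAX̄ = (2500.00)(5.00) + (2400.00)(60.00) + (2400.00)(60.00) = 300500.00 mm³
ΣAȲ = (2500.00)(125.00) + (2400.00)(12.00) + (2400.00)(238.00) = 912500.00 mm³
X̄ = 300500.00 / 7300.00 = 41.16 mm
Ȳ = 912500.00 / 7300.00 = 125.00 mm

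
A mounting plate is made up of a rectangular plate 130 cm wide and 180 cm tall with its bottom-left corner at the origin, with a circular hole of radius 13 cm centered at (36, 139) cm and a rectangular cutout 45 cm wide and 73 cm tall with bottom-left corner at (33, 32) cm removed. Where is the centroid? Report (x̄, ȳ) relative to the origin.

plate: A = 130 × 180 = 23400.00, centroid at (65.00, 90.00).
hole 1: A = −π·13² = -530.93, centroid at (36.00, 139.00).
hole 2: A = −(45 × 73) = -3285.00, centroid at (55.50, 68.50).
ΣA = 19584.07 cm², ΣAx̄ = 1319569.05 cm³, ΣAȳ = 1807178.35 cm³.
x̄ = 1319569.05/19584.07 = 67.38 cm; ȳ = 1807178.35/19584.07 = 92.28 cm.

x̄ = 67.38 cm, ȳ = 92.28 cm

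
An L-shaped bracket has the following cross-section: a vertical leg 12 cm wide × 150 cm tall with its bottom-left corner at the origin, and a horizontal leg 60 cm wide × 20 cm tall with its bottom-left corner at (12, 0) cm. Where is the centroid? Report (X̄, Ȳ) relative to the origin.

vertical leg: A = 12 × 150 = 1800.00, centroid at (6.00, 75.00).
horizontal leg: A = 60 × 20 = 1200.00, centroid at (42.00, 10.00).
ΣA = 3000.00 cm², ΣAX̄ = 61200.00 cm³, ΣAȲ = 147000.00 cm³.
X̄ = 61200.00/3000.00 = 20.40 cm; Ȳ = 147000.00/3000.00 = 49.00 cm.

X̄ = 20.40 cm, Ȳ = 49.00 cm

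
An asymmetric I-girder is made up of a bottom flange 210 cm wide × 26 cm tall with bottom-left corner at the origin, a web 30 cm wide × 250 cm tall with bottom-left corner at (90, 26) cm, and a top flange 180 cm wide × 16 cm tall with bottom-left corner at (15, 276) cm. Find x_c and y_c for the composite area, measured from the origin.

x_c = 105.00 cm, y_c = 127.61 cm

Part | A | x̄ᵢ | ȳᵢ | A·x̄ᵢ | A·ȳᵢ
bottom flange | 5460.00 | 105.00 | 13.00 | 573300.00 | 70980.00
web | 7500.00 | 105.00 | 151.00 | 787500.00 | 1132500.00
top flange | 2880.00 | 105.00 | 284.00 | 302400.00 | 817920.00
Σ | 15840.00 |  |  | 1663200.00 | 2021400.00
x_c = 1663200.00 / 15840.00 = 105.00 cm
y_c = 2021400.00 / 15840.00 = 127.61 cm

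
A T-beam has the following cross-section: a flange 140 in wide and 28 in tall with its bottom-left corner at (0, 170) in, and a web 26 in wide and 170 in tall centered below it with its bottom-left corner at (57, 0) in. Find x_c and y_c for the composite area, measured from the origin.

x_c = 70.00 in, y_c = 131.53 in

Part | A | x̄ᵢ | ȳᵢ | A·x̄ᵢ | A·ȳᵢ
web | 4420.00 | 70.00 | 85.00 | 309400.00 | 375700.00
flange | 3920.00 | 70.00 | 184.00 | 274400.00 | 721280.00
Σ | 8340.00 |  |  | 583800.00 | 1096980.00
x_c = 583800.00 / 8340.00 = 70.00 in
y_c = 1096980.00 / 8340.00 = 131.53 in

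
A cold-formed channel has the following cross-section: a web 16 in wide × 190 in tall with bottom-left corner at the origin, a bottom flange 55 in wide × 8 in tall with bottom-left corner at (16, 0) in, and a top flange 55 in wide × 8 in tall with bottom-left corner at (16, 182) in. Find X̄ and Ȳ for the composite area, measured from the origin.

X̄ = 15.97 in, Ȳ = 95.00 in

Part | A | x̄ᵢ | ȳᵢ | A·x̄ᵢ | A·ȳᵢ
web | 3040.00 | 8.00 | 95.00 | 24320.00 | 288800.00
bottom flange | 440.00 | 43.50 | 4.00 | 19140.00 | 1760.00
top flange | 440.00 | 43.50 | 186.00 | 19140.00 | 81840.00
Σ | 3920.00 |  |  | 62600.00 | 372400.00
X̄ = 62600.00 / 3920.00 = 15.97 in
Ȳ = 372400.00 / 3920.00 = 95.00 in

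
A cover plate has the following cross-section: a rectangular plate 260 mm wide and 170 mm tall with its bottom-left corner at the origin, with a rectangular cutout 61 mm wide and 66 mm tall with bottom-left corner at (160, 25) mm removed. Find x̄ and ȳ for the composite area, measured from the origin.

Part | A | x̄ᵢ | ȳᵢ | A·x̄ᵢ | A·ȳᵢ
plate | 44200.00 | 130.00 | 85.00 | 5746000.00 | 3757000.00
hole | -4026.00 | 190.50 | 58.00 | -766953.00 | -233508.00
Σ | 40174.00 |  |  | 4979047.00 | 3523492.00
x̄ = 4979047.00 / 40174.00 = 123.94 mm
ȳ = 3523492.00 / 40174.00 = 87.71 mm

x̄ = 123.94 mm, ȳ = 87.71 mm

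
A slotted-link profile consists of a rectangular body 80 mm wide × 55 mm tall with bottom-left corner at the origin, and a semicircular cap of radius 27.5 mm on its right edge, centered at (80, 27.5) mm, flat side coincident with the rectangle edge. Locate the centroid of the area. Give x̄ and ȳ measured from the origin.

x̄ = 50.98 mm, ȳ = 27.50 mm

rectangular body: A = 80 × 55 = 4400.00, centroid at (40.00, 27.50).
semicircular end: A = ½π·27.5² = 1187.91, centroid at (91.67, 27.50).
ΣA = 5587.91 mm²
ΣAx̄ = (4400.00)(40.00) + (1187.91)(91.67) = 284897.76 mm³
ΣAȳ = (4400.00)(27.50) + (1187.91)(27.50) = 153667.65 mm³
x̄ = 284897.76 / 5587.91 = 50.98 mm
ȳ = 153667.65 / 5587.91 = 27.50 mm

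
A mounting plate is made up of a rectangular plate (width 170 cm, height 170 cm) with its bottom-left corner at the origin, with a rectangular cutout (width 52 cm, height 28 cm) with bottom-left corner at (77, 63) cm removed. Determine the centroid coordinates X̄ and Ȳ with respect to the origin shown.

X̄ = 84.05 cm, Ȳ = 85.42 cm

Part | A | x̄ᵢ | ȳᵢ | A·x̄ᵢ | A·ȳᵢ
plate | 28900.00 | 85.00 | 85.00 | 2456500.00 | 2456500.00
hole | -1456.00 | 103.00 | 77.00 | -149968.00 | -112112.00
Σ | 27444.00 |  |  | 2306532.00 | 2344388.00
X̄ = 2306532.00 / 27444.00 = 84.05 cm
Ȳ = 2344388.00 / 27444.00 = 85.42 cm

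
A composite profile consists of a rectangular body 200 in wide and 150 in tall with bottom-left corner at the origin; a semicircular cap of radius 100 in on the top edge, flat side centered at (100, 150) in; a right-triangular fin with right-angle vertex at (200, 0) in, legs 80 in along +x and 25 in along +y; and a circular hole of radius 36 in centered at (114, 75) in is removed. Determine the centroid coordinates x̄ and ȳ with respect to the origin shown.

x̄ = 101.63 in, ȳ = 116.70 in

rectangular body: A = 200 × 150 = 30000.00, centroid at (100.00, 75.00).
semicircular top: A = ½π·100² = 15707.96, centroid at (100.00, 192.44).
triangular fin: A = ½·80·25 = 1000.00, centroid at (226.67, 8.33).
hole: A = −π·36² = -4071.50, centroid at (114.00, 75.00).
ΣA = 42636.46 in², ΣAx̄ = 4333311.53 in³, ΣAȳ = 4975831.68 in³.
x̄ = 4333311.53/42636.46 = 101.63 in; ȳ = 4975831.68/42636.46 = 116.70 in.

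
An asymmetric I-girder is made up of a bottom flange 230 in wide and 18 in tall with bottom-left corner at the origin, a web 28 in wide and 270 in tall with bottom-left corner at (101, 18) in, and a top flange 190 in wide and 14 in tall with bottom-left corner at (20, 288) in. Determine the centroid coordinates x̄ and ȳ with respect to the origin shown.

bottom flange: A = 230 × 18 = 4140.00, centroid at (115.00, 9.00).
web: A = 28 × 270 = 7560.00, centroid at (115.00, 153.00).
top flange: A = 190 × 14 = 2660.00, centroid at (115.00, 295.00).
ΣA = 14360.00 in², ΣAx̄ = 1651400.00 in³, ΣAȳ = 1978640.00 in³.
x̄ = 1651400.00/14360.00 = 115.00 in; ȳ = 1978640.00/14360.00 = 137.79 in.

x̄ = 115.00 in, ȳ = 137.79 in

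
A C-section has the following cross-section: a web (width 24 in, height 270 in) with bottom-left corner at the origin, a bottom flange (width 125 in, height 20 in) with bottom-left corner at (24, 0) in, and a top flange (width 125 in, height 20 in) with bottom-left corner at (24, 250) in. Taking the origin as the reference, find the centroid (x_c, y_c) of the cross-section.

x_c = 44.45 in, y_c = 135.00 in

Part | A | x̄ᵢ | ȳᵢ | A·x̄ᵢ | A·ȳᵢ
web | 6480.00 | 12.00 | 135.00 | 77760.00 | 874800.00
bottom flange | 2500.00 | 86.50 | 10.00 | 216250.00 | 25000.00
top flange | 2500.00 | 86.50 | 260.00 | 216250.00 | 650000.00
Σ | 11480.00 |  |  | 510260.00 | 1549800.00
x_c = 510260.00 / 11480.00 = 44.45 in
y_c = 1549800.00 / 11480.00 = 135.00 in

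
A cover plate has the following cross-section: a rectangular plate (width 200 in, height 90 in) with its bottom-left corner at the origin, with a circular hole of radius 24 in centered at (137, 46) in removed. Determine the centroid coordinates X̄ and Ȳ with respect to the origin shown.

plate: A = 200 × 90 = 18000.00, centroid at (100.00, 45.00).
hole: A = −π·24² = -1809.56, centroid at (137.00, 46.00).
ΣA = 16190.44 in²
ΣAX̄ = (18000.00)(100.00) + (-1809.56)(137.00) = 1552090.64 in³
ΣAȲ = (18000.00)(45.00) + (-1809.56)(46.00) = 726760.36 in³
X̄ = 1552090.64 / 16190.44 = 95.86 in
Ȳ = 726760.36 / 16190.44 = 44.89 in

X̄ = 95.86 in, Ȳ = 44.89 in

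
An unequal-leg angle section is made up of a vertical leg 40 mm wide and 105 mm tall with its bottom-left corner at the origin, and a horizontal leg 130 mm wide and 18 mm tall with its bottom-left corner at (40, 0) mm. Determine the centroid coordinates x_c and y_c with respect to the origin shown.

Part | A | x̄ᵢ | ȳᵢ | A·x̄ᵢ | A·ȳᵢ
vertical leg | 4200.00 | 20.00 | 52.50 | 84000.00 | 220500.00
horizontal leg | 2340.00 | 105.00 | 9.00 | 245700.00 | 21060.00
Σ | 6540.00 |  |  | 329700.00 | 241560.00
x_c = 329700.00 / 6540.00 = 50.41 mm
y_c = 241560.00 / 6540.00 = 36.94 mm

x_c = 50.41 mm, y_c = 36.94 mm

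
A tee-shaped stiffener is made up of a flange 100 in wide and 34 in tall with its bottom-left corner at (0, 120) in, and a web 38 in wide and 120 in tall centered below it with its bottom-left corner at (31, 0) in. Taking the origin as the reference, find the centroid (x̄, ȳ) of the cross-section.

x̄ = 50.00 in, ȳ = 92.89 in

web: A = 38 × 120 = 4560.00, centroid at (50.00, 60.00).
flange: A = 100 × 34 = 3400.00, centroid at (50.00, 137.00).
ΣA = 7960.00 in², ΣAx̄ = 398000.00 in³, ΣAȳ = 739400.00 in³.
x̄ = 398000.00/7960.00 = 50.00 in; ȳ = 739400.00/7960.00 = 92.89 in.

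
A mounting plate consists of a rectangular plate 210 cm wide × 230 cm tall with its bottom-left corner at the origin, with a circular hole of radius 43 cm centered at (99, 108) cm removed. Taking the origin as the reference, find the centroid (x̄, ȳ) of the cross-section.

x̄ = 105.82 cm, ȳ = 115.96 cm

Part | A | x̄ᵢ | ȳᵢ | A·x̄ᵢ | A·ȳᵢ
plate | 48300.00 | 105.00 | 115.00 | 5071500.00 | 5554500.00
hole | -5808.80 | 99.00 | 108.00 | -575071.68 | -627350.92
Σ | 42491.20 |  |  | 4496428.32 | 4927149.08
x̄ = 4496428.32 / 42491.20 = 105.82 cm
ȳ = 4927149.08 / 42491.20 = 115.96 cm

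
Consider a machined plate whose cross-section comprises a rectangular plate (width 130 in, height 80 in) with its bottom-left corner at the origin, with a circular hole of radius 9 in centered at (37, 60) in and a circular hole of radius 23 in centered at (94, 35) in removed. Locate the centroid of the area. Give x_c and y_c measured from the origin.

Part | A | x̄ᵢ | ȳᵢ | A·x̄ᵢ | A·ȳᵢ
plate | 10400.00 | 65.00 | 40.00 | 676000.00 | 416000.00
hole 1 | -254.47 | 37.00 | 60.00 | -9415.35 | -15268.14
hole 2 | -1661.90 | 94.00 | 35.00 | -156218.84 | -58166.59
Σ | 8483.63 |  |  | 510365.81 | 342565.27
x_c = 510365.81 / 8483.63 = 60.16 in
y_c = 342565.27 / 8483.63 = 40.38 in

x_c = 60.16 in, y_c = 40.38 in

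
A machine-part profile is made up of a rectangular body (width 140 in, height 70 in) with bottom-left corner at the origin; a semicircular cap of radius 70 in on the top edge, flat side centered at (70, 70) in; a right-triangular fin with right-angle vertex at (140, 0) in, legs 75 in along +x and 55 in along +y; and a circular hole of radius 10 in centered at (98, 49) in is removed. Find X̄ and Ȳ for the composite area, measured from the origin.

X̄ = 79.72 in, Ȳ = 58.86 in

rectangular body: A = 140 × 70 = 9800.00, centroid at (70.00, 35.00).
semicircular top: A = ½π·70² = 7696.90, centroid at (70.00, 99.71).
triangular fin: A = ½·75·55 = 2062.50, centroid at (165.00, 18.33).
hole: A = −π·10² = -314.16, centroid at (98.00, 49.00).
ΣA = 19245.24 in²
ΣAX̄ = (9800.00)(70.00) + (7696.90)(70.00) + (2062.50)(165.00) + (-314.16)(98.00) = 1534308.03 in³
ΣAȲ = (9800.00)(35.00) + (7696.90)(99.71) + (2062.50)(18.33) + (-314.16)(49.00) = 1132868.50 in³
X̄ = 1534308.03 / 19245.24 = 79.72 in
Ȳ = 1132868.50 / 19245.24 = 58.86 in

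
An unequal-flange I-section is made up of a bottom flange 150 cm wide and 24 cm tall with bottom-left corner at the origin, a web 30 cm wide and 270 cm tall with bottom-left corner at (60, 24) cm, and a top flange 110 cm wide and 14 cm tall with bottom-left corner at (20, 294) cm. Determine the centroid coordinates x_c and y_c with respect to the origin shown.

x_c = 75.00 cm, y_c = 135.55 cm

Part | A | x̄ᵢ | ȳᵢ | A·x̄ᵢ | A·ȳᵢ
bottom flange | 3600.00 | 75.00 | 12.00 | 270000.00 | 43200.00
web | 8100.00 | 75.00 | 159.00 | 607500.00 | 1287900.00
top flange | 1540.00 | 75.00 | 301.00 | 115500.00 | 463540.00
Σ | 13240.00 |  |  | 993000.00 | 1794640.00
x_c = 993000.00 / 13240.00 = 75.00 cm
y_c = 1794640.00 / 13240.00 = 135.55 cm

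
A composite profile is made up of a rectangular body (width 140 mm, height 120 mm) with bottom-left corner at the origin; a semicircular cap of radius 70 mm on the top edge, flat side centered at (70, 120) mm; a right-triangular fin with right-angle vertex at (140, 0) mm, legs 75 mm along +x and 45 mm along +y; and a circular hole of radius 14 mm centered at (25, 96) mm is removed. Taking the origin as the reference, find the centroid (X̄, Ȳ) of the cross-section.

Part | A | x̄ᵢ | ȳᵢ | A·x̄ᵢ | A·ȳᵢ
rectangular body | 16800.00 | 70.00 | 60.00 | 1176000.00 | 1008000.00
semicircular top | 7696.90 | 70.00 | 149.71 | 538783.14 | 1152294.91
triangular fin | 1687.50 | 165.00 | 15.00 | 278437.50 | 25312.50
hole | -615.75 | 25.00 | 96.00 | -15393.80 | -59112.21
Σ | 25568.65 |  |  | 1977826.84 | 2126495.20
X̄ = 1977826.84 / 25568.65 = 77.35 mm
Ȳ = 2126495.20 / 25568.65 = 83.17 mm

X̄ = 77.35 mm, Ȳ = 83.17 mm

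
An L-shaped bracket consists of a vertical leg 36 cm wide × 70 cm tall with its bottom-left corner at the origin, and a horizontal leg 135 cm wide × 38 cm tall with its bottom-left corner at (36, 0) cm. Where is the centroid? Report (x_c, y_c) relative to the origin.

x_c = 75.34 cm, y_c = 24.27 cm

vertical leg: A = 36 × 70 = 2520.00, centroid at (18.00, 35.00).
horizontal leg: A = 135 × 38 = 5130.00, centroid at (103.50, 19.00).
ΣA = 7650.00 cm²
ΣAx_c = (2520.00)(18.00) + (5130.00)(103.50) = 576315.00 cm³
ΣAy_c = (2520.00)(35.00) + (5130.00)(19.00) = 185670.00 cm³
x_c = 576315.00 / 7650.00 = 75.34 cm
y_c = 185670.00 / 7650.00 = 24.27 cm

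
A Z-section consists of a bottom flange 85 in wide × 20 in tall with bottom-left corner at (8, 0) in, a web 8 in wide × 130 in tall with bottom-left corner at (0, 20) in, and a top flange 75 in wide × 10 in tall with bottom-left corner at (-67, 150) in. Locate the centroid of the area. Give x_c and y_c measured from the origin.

x_c = 19.45 in, y_c = 63.51 in

Part | A | x̄ᵢ | ȳᵢ | A·x̄ᵢ | A·ȳᵢ
bottom flange | 1700.00 | 50.50 | 10.00 | 85850.00 | 17000.00
web | 1040.00 | 4.00 | 85.00 | 4160.00 | 88400.00
top flange | 750.00 | -29.50 | 155.00 | -22125.00 | 116250.00
Σ | 3490.00 |  |  | 67885.00 | 221650.00
x_c = 67885.00 / 3490.00 = 19.45 in
y_c = 221650.00 / 3490.00 = 63.51 in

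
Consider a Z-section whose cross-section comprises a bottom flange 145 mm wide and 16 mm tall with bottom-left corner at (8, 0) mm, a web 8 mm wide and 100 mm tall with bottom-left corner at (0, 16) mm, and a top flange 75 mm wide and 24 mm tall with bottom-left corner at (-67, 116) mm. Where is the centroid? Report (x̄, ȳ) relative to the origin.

x̄ = 27.82 mm, ȳ = 61.33 mm

bottom flange: A = 145 × 16 = 2320.00, centroid at (80.50, 8.00).
web: A = 8 × 100 = 800.00, centroid at (4.00, 66.00).
top flange: A = 75 × 24 = 1800.00, centroid at (-29.50, 128.00).
ΣA = 4920.00 mm², ΣAx̄ = 136860.00 mm³, ΣAȳ = 301760.00 mm³.
x̄ = 136860.00/4920.00 = 27.82 mm; ȳ = 301760.00/4920.00 = 61.33 mm.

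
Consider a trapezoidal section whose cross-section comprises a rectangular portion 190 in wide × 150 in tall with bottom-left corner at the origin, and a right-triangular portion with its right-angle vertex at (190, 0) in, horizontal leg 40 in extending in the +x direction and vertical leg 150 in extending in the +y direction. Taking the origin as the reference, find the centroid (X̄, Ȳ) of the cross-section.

X̄ = 105.32 in, Ȳ = 72.62 in

rectangular portion: A = 190 × 150 = 28500.00, centroid at (95.00, 75.00).
triangular portion: A = ½·40·150 = 3000.00, centroid at (203.33, 50.00).
ΣA = 31500.00 in²
ΣAX̄ = (28500.00)(95.00) + (3000.00)(203.33) = 3317500.00 in³
ΣAȲ = (28500.00)(75.00) + (3000.00)(50.00) = 2287500.00 in³
X̄ = 3317500.00 / 31500.00 = 105.32 in
Ȳ = 2287500.00 / 31500.00 = 72.62 in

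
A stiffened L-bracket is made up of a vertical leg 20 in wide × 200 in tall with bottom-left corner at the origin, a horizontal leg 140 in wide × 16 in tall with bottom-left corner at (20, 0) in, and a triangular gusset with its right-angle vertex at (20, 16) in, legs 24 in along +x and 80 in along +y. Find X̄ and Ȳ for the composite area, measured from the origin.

vertical leg: A = 20 × 200 = 4000.00, centroid at (10.00, 100.00).
horizontal leg: A = 140 × 16 = 2240.00, centroid at (90.00, 8.00).
gusset: A = ½·24·80 = 960.00, centroid at (28.00, 42.67).
ΣA = 7200.00 in²
ΣAX̄ = (4000.00)(10.00) + (2240.00)(90.00) + (960.00)(28.00) = 268480.00 in³
ΣAȲ = (4000.00)(100.00) + (2240.00)(8.00) + (960.00)(42.67) = 458880.00 in³
X̄ = 268480.00 / 7200.00 = 37.29 in
Ȳ = 458880.00 / 7200.00 = 63.73 in

X̄ = 37.29 in, Ȳ = 63.73 in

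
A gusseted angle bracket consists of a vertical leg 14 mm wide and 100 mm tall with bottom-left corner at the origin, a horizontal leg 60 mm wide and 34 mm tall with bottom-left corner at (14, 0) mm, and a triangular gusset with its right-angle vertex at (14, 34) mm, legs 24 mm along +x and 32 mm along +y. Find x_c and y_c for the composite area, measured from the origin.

x_c = 28.24 mm, y_c = 31.86 mm

vertical leg: A = 14 × 100 = 1400.00, centroid at (7.00, 50.00).
horizontal leg: A = 60 × 34 = 2040.00, centroid at (44.00, 17.00).
gusset: A = ½·24·32 = 384.00, centroid at (22.00, 44.67).
ΣA = 3824.00 mm²
ΣAx_c = (1400.00)(7.00) + (2040.00)(44.00) + (384.00)(22.00) = 108008.00 mm³
ΣAy_c = (1400.00)(50.00) + (2040.00)(17.00) + (384.00)(44.67) = 121832.00 mm³
x_c = 108008.00 / 3824.00 = 28.24 mm
y_c = 121832.00 / 3824.00 = 31.86 mm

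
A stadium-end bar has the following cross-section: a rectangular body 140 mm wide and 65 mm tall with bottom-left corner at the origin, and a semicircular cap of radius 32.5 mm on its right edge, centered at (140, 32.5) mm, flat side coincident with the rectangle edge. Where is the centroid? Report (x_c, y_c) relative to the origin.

x_c = 82.92 mm, y_c = 32.50 mm

rectangular body: A = 140 × 65 = 9100.00, centroid at (70.00, 32.50).
semicircular end: A = ½π·32.5² = 1659.15, centroid at (153.79, 32.50).
ΣA = 10759.15 mm²
ΣAx_c = (9100.00)(70.00) + (1659.15)(153.79) = 892166.92 mm³
ΣAy_c = (9100.00)(32.50) + (1659.15)(32.50) = 349672.49 mm³
x_c = 892166.92 / 10759.15 = 82.92 mm
y_c = 349672.49 / 10759.15 = 32.50 mm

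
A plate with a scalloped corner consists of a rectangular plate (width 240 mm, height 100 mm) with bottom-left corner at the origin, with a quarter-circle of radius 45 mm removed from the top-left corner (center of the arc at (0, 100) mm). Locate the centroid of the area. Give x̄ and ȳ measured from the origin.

Part | A | x̄ᵢ | ȳᵢ | A·x̄ᵢ | A·ȳᵢ
plate | 24000.00 | 120.00 | 50.00 | 2880000.00 | 1200000.00
removed quarter-circle | -1590.43 | 19.10 | 80.90 | -30375.00 | -128668.13
Σ | 22409.57 |  |  | 2849625.00 | 1071331.87
x̄ = 2849625.00 / 22409.57 = 127.16 mm
ȳ = 1071331.87 / 22409.57 = 47.81 mm

x̄ = 127.16 mm, ȳ = 47.81 mm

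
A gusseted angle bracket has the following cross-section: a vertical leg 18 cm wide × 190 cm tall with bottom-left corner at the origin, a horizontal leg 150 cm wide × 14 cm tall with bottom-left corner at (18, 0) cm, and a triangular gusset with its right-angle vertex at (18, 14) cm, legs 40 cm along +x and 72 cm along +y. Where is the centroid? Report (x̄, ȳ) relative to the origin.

x̄ = 38.97 cm, ȳ = 56.66 cm

vertical leg: A = 18 × 190 = 3420.00, centroid at (9.00, 95.00).
horizontal leg: A = 150 × 14 = 2100.00, centroid at (93.00, 7.00).
gusset: A = ½·40·72 = 1440.00, centroid at (31.33, 38.00).
ΣA = 6960.00 cm²
ΣAx̄ = (3420.00)(9.00) + (2100.00)(93.00) + (1440.00)(31.33) = 271200.00 cm³
ΣAȳ = (3420.00)(95.00) + (2100.00)(7.00) + (1440.00)(38.00) = 394320.00 cm³
x̄ = 271200.00 / 6960.00 = 38.97 cm
ȳ = 394320.00 / 6960.00 = 56.66 cm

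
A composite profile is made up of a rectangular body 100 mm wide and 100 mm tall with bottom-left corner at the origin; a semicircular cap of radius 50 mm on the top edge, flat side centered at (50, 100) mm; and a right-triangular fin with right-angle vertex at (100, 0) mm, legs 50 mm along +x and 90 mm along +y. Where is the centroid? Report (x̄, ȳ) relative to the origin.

x̄ = 59.27 mm, ȳ = 64.51 mm

rectangular body: A = 100 × 100 = 10000.00, centroid at (50.00, 50.00).
semicircular top: A = ½π·50² = 3926.99, centroid at (50.00, 121.22).
triangular fin: A = ½·50·90 = 2250.00, centroid at (116.67, 30.00).
ΣA = 16176.99 mm², ΣAx̄ = 958849.54 mm³, ΣAȳ = 1043532.42 mm³.
x̄ = 958849.54/16176.99 = 59.27 mm; ȳ = 1043532.42/16176.99 = 64.51 mm.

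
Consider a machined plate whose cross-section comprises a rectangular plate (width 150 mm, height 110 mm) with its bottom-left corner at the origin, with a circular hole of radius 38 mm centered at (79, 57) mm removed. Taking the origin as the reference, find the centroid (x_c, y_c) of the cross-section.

plate: A = 150 × 110 = 16500.00, centroid at (75.00, 55.00).
hole: A = −π·38² = -4536.46, centroid at (79.00, 57.00).
ΣA = 11963.54 mm²
ΣAx_c = (16500.00)(75.00) + (-4536.46)(79.00) = 879119.68 mm³
ΣAy_c = (16500.00)(55.00) + (-4536.46)(57.00) = 648921.79 mm³
x_c = 879119.68 / 11963.54 = 73.48 mm
y_c = 648921.79 / 11963.54 = 54.24 mm

x_c = 73.48 mm, y_c = 54.24 mm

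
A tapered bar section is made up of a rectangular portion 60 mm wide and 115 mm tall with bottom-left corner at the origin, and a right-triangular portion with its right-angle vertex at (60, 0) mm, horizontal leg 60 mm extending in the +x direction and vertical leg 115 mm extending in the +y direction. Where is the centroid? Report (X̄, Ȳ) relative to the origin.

X̄ = 46.67 mm, Ȳ = 51.11 mm

Part | A | x̄ᵢ | ȳᵢ | A·x̄ᵢ | A·ȳᵢ
rectangular portion | 6900.00 | 30.00 | 57.50 | 207000.00 | 396750.00
triangular portion | 3450.00 | 80.00 | 38.33 | 276000.00 | 132250.00
Σ | 10350.00 |  |  | 483000.00 | 529000.00
X̄ = 483000.00 / 10350.00 = 46.67 mm
Ȳ = 529000.00 / 10350.00 = 51.11 mm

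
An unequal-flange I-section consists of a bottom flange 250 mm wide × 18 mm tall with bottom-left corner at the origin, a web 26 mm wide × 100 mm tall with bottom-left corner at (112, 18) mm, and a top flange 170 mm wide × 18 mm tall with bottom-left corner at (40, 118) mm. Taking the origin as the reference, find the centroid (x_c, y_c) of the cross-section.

x_c = 125.00 mm, y_c = 59.64 mm

bottom flange: A = 250 × 18 = 4500.00, centroid at (125.00, 9.00).
web: A = 26 × 100 = 2600.00, centroid at (125.00, 68.00).
top flange: A = 170 × 18 = 3060.00, centroid at (125.00, 127.00).
ΣA = 10160.00 mm²
ΣAx_c = (4500.00)(125.00) + (2600.00)(125.00) + (3060.00)(125.00) = 1270000.00 mm³
ΣAy_c = (4500.00)(9.00) + (2600.00)(68.00) + (3060.00)(127.00) = 605920.00 mm³
x_c = 1270000.00 / 10160.00 = 125.00 mm
y_c = 605920.00 / 10160.00 = 59.64 mm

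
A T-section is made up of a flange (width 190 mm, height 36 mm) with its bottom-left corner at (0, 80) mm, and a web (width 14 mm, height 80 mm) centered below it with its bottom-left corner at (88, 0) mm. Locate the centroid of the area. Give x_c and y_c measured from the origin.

x_c = 95.00 mm, y_c = 89.84 mm

web: A = 14 × 80 = 1120.00, centroid at (95.00, 40.00).
flange: A = 190 × 36 = 6840.00, centroid at (95.00, 98.00).
ΣA = 7960.00 mm²
ΣAx_c = (1120.00)(95.00) + (6840.00)(95.00) = 756200.00 mm³
ΣAy_c = (1120.00)(40.00) + (6840.00)(98.00) = 715120.00 mm³
x_c = 756200.00 / 7960.00 = 95.00 mm
y_c = 715120.00 / 7960.00 = 89.84 mm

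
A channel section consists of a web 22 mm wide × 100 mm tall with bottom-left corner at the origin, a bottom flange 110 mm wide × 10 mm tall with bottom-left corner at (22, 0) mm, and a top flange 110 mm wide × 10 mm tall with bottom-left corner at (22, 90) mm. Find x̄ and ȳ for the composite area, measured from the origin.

web: A = 22 × 100 = 2200.00, centroid at (11.00, 50.00).
bottom flange: A = 110 × 10 = 1100.00, centroid at (77.00, 5.00).
top flange: A = 110 × 10 = 1100.00, centroid at (77.00, 95.00).
ΣA = 4400.00 mm²
ΣAx̄ = (2200.00)(11.00) + (1100.00)(77.00) + (1100.00)(77.00) = 193600.00 mm³
ΣAȳ = (2200.00)(50.00) + (1100.00)(5.00) + (1100.00)(95.00) = 220000.00 mm³
x̄ = 193600.00 / 4400.00 = 44.00 mm
ȳ = 220000.00 / 4400.00 = 50.00 mm

x̄ = 44.00 mm, ȳ = 50.00 mm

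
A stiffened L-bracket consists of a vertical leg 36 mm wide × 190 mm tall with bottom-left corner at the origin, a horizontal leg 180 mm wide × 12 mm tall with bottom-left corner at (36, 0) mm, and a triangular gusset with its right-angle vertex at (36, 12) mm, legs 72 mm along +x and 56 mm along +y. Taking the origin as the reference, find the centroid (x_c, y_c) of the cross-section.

vertical leg: A = 36 × 190 = 6840.00, centroid at (18.00, 95.00).
horizontal leg: A = 180 × 12 = 2160.00, centroid at (126.00, 6.00).
gusset: A = ½·72·56 = 2016.00, centroid at (60.00, 30.67).
ΣA = 11016.00 mm², ΣAx_c = 516240.00 mm³, ΣAy_c = 724584.00 mm³.
x_c = 516240.00/11016.00 = 46.86 mm; y_c = 724584.00/11016.00 = 65.78 mm.

x_c = 46.86 mm, y_c = 65.78 mm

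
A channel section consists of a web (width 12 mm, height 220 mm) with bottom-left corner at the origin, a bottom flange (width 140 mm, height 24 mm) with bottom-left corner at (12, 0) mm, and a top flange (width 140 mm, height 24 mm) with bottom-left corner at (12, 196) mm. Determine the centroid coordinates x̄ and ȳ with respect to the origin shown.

x̄ = 60.56 mm, ȳ = 110.00 mm

web: A = 12 × 220 = 2640.00, centroid at (6.00, 110.00).
bottom flange: A = 140 × 24 = 3360.00, centroid at (82.00, 12.00).
top flange: A = 140 × 24 = 3360.00, centroid at (82.00, 208.00).
ΣA = 9360.00 mm², ΣAx̄ = 566880.00 mm³, ΣAȳ = 1029600.00 mm³.
x̄ = 566880.00/9360.00 = 60.56 mm; ȳ = 1029600.00/9360.00 = 110.00 mm.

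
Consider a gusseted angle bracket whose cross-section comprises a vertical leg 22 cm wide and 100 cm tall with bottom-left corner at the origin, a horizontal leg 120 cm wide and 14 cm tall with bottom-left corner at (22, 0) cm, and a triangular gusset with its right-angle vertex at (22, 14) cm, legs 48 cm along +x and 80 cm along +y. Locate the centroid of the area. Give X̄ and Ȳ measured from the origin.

X̄ = 40.50 cm, Ȳ = 34.46 cm

vertical leg: A = 22 × 100 = 2200.00, centroid at (11.00, 50.00).
horizontal leg: A = 120 × 14 = 1680.00, centroid at (82.00, 7.00).
gusset: A = ½·48·80 = 1920.00, centroid at (38.00, 40.67).
ΣA = 5800.00 cm², ΣAX̄ = 234920.00 cm³, ΣAȲ = 199840.00 cm³.
X̄ = 234920.00/5800.00 = 40.50 cm; Ȳ = 199840.00/5800.00 = 34.46 cm.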